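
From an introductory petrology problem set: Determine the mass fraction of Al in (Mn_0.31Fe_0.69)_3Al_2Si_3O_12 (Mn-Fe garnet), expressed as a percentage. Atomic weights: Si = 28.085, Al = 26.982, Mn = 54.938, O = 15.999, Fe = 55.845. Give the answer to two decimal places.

Molar mass of (Mn_0.31Fe_0.69)_3Al_2Si_3O_12: 0.93×54.938 + 2.07×55.845 + 2×26.982 + 3×28.085 + 12×15.999 = 496.898 g/mol.
Mass of Al per formula unit: 2 × 26.982 = 53.964 g.
Weight fraction Al = 53.964 / 496.898 = 0.1086.

10.86 wt%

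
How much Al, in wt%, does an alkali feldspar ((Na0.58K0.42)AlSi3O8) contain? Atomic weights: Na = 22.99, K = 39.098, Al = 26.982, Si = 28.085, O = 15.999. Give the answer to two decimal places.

Formula mass = 0.58*22.99 + 0.42*39.098 + 1*26.982 + 3*28.085 + 8*15.999 = 268.984 g/mol, of which 26.982 g is Al.
So Al makes up 26.982/268.984 = 0.1003 of the mass, i.e. 10.03%.

10.03 wt%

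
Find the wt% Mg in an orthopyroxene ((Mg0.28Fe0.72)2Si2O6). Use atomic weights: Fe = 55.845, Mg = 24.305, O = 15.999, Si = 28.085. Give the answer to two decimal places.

5.53 weight percent

Molar mass of (Mg0.28Fe0.72)2Si2O6: 0.56×24.305 + 1.44×55.845 + 2×28.085 + 6×15.999 = 246.192 g/mol.
Mass of Mg per formula unit: 0.56 × 24.305 = 13.611 g.
Weight fraction Mg = 13.611 / 246.192 = 0.0553.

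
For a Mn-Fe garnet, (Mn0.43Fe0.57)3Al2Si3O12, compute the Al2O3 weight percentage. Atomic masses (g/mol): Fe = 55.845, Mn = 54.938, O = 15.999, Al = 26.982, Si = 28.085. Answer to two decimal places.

M((Mn0.43Fe0.57)3Al2Si3O12) = 496.572 g/mol; M(Al2O3) = 101.961 g/mol.
Moles Al2O3 per formula unit = 2 Al ÷ 2 = 1.0000.
Al2O3 fraction = (1.0000 × 101.961) / 496.572 = 101.961/496.572 = 0.2053.

20.53 wt%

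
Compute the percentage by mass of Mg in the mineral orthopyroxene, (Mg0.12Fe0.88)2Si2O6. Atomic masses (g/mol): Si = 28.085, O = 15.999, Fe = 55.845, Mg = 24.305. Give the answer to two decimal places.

2.28 mass %

M((Mg0.12Fe0.88)2Si2O6) = 256.284 g/mol.
Mg contributes 0.24 × 24.305 = 5.833 g per mole.
5.833/256.284 = 0.0228 → 2.28%.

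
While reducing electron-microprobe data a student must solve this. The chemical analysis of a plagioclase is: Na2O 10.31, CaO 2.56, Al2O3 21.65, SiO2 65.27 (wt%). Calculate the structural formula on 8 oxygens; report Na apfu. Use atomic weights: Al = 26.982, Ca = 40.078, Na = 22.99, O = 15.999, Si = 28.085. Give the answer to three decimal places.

0.881 Na apfu

Na2O: 10.31/61.979 = 0.16635 mol → 0.33270 mol Na, 0.16635 mol O.
CaO: 2.56/56.077 = 0.04565 mol → 0.04565 mol Ca, 0.04565 mol O.
Al2O3: 21.65/101.961 = 0.21234 mol → 0.42468 mol Al, 0.63702 mol O.
SiO2: 65.27/60.083 = 1.08633 mol → 1.08633 mol Si, 2.17266 mol O.
Total oxygen = 3.02168 mol. Normalization factor = 8/3.02168 = 2.64753.
Na per 8 O = 0.33270 × 2.64753 = 0.881.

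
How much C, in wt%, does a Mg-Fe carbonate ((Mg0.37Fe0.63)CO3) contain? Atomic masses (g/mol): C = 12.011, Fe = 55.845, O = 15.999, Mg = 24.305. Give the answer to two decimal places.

11.53 wt%

M((Mg0.37Fe0.63)CO3) = 104.183 g/mol.
C contributes 1 × 12.011 = 12.011 g per mole.
12.011/104.183 = 0.1153 → 11.53%.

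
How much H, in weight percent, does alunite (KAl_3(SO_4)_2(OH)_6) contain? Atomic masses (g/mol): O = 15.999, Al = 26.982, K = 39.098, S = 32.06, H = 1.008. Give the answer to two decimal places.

Formula mass = 1×39.098 + 3×26.982 + 2×32.06 + 14×15.999 + 6×1.008 = 414.198 g/mol, of which 6.048 g is H.
So H makes up 6.048/414.198 = 0.0146 of the mass, i.e. 1.46%.

1.46 weight percent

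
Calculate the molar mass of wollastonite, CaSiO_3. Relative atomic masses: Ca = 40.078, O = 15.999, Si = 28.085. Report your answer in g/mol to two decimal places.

M = 1(40.078) + 1(28.085) + 3(15.999)

116.16 g/mol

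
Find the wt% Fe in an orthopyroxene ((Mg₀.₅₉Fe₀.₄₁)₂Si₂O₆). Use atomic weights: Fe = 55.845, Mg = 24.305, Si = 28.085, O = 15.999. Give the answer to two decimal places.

M((Mg₀.₅₉Fe₀.₄₁)₂Si₂O₆) = 226.637 g/mol.
Fe contributes 0.82 × 55.845 = 45.793 g per mole.
45.793/226.637 = 0.2021 → 20.21%.

20.21 weight percent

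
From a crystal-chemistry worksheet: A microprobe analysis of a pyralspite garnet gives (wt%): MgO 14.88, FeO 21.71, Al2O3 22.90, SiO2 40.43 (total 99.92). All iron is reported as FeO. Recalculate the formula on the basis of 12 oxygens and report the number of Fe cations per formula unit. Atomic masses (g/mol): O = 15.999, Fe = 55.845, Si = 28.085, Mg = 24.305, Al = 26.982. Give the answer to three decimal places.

1.348 Fe apfu

MgO: 14.88/40.304 = 0.36919 mol → 0.36919 mol Mg, 0.36919 mol O.
FeO: 21.71/71.844 = 0.30218 mol → 0.30218 mol Fe, 0.30218 mol O.
Al2O3: 22.90/101.961 = 0.22460 mol → 0.44920 mol Al, 0.67380 mol O.
SiO2: 40.43/60.083 = 0.67290 mol → 0.67290 mol Si, 1.34580 mol O.
Total oxygen = 2.69097 mol. Normalization factor = 12/2.69097 = 4.45936.
Fe per 12 O = 0.30218 × 4.45936 = 1.348.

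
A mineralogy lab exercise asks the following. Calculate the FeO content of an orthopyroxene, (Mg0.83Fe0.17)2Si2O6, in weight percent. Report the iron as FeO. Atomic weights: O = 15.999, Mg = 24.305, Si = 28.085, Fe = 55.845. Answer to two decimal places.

Molar mass of (Mg0.83Fe0.17)2Si2O6 = 1.66·24.305 + 0.34·55.845 + 2·28.085 + 6·15.999 = 211.498 g/mol.
Each formula unit contains 0.34 Fe, equivalent to 0.34/1 = 0.3400 mol FeO.
M(FeO) = 1×55.845 + 1×15.999 = 71.844 g/mol.
Mass of FeO per formula unit = 0.3400 × 71.844 = 24.427 g.
FeO wt% = 24.427 / 211.498 × 100 = 11.55%.

11.55 wt%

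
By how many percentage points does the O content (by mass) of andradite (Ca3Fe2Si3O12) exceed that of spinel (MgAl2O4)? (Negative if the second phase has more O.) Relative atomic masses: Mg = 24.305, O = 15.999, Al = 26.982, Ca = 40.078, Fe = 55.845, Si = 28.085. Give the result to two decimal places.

O in Ca3Fe2Si3O12: molar mass 508.167 g/mol; 12×15.999 = 191.988 g → 37.78 wt%.
O in MgAl2O4: molar mass 142.265 g/mol; 4×15.999 = 63.996 g → 44.98 wt%.
Difference = 37.78 − 44.98 = -7.20 percentage points.

-7.20 percentage points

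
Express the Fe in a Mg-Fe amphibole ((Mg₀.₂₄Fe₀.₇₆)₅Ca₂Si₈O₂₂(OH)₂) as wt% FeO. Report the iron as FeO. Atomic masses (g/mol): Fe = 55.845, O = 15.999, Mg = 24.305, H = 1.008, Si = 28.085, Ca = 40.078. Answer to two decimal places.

29.29 wt%

Molar mass of (Mg₀.₂₄Fe₀.₇₆)₅Ca₂Si₈O₂₂(OH)₂ = 1.20*24.305 + 3.80*55.845 + 2*40.078 + 8*28.085 + 24*15.999 + 2*1.008 = 932.205 g/mol.
Each formula unit contains 3.80 Fe, equivalent to 3.80/1 = 3.8000 mol FeO.
M(FeO) = 1×55.845 + 1×15.999 = 71.844 g/mol.
Mass of FeO per formula unit = 3.8000 × 71.844 = 273.007 g.
FeO wt% = 273.007 / 932.205 × 100 = 29.29%.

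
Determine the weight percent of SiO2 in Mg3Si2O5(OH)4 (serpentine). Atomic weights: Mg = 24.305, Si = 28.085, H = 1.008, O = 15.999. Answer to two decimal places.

43.36 wt%

M(Mg3Si2O5(OH)4) = 277.108 g/mol; M(SiO2) = 60.083 g/mol.
Moles SiO2 per formula unit = 2 Si ÷ 1 = 2.0000.
SiO2 fraction = (2.0000 × 60.083) / 277.108 = 120.166/277.108 = 0.4336.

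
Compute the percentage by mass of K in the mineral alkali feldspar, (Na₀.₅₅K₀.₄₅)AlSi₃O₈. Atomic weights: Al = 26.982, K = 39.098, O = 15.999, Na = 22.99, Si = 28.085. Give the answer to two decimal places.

Formula mass = 0.55×22.99 + 0.45×39.098 + 1×26.982 + 3×28.085 + 8×15.999 = 269.468 g/mol, of which 17.594 g is K.
So K makes up 17.594/269.468 = 0.0653 of the mass, i.e. 6.53%.

6.53 wt%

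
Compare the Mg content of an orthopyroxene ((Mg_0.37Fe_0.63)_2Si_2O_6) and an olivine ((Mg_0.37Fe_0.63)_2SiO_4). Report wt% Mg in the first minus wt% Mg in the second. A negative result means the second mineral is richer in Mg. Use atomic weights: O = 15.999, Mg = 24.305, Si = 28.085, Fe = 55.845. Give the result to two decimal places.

-2.49 percentage points

Mg in (Mg_0.37Fe_0.63)_2Si_2O_6: molar mass 240.514 g/mol; 0.74×24.305 = 17.986 g → 7.48 wt%.
Mg in (Mg_0.37Fe_0.63)_2SiO_4: molar mass 180.431 g/mol; 0.74×24.305 = 17.986 g → 9.97 wt%.
Difference = 7.48 − 9.97 = -2.49 percentage points.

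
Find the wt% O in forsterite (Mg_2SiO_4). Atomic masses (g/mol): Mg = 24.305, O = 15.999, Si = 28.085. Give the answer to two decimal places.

45.49 weight percent

M(Mg_2SiO_4) = 140.691 g/mol.
O contributes 4 × 15.999 = 63.996 g per mole.
63.996/140.691 = 0.4549 → 45.49%.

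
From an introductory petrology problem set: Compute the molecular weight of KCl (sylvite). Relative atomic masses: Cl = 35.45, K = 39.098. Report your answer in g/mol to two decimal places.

74.55 g/mol

M = 1(39.098) + 1(35.45)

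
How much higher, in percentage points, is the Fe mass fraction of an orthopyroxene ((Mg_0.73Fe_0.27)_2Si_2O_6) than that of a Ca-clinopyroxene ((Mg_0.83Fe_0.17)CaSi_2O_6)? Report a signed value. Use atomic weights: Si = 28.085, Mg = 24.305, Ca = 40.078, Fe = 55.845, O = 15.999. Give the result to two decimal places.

9.57 percentage points

M((Mg_0.73Fe_0.27)_2Si_2O_6) = 217.806 g/mol, so wt% Fe = 30.156/217.806 × 100 = 13.85%.
M((Mg_0.83Fe_0.17)CaSi_2O_6) = 221.909 g/mol, so wt% Fe = 9.494/221.909 × 100 = 4.28%.
13.85 − 4.28 = 9.57 pp.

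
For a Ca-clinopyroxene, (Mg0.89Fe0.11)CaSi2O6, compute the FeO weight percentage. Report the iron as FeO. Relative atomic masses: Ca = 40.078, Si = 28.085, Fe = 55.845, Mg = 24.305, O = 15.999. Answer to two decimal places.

Formula mass = 220.016 g/mol.
0.11 Fe → 0.1100 mol FeO per formula unit; M(FeO) = 71.844, so FeO mass = 7.903 g.
7.903/220.016 × 100 = 3.59 wt%.

3.59 wt%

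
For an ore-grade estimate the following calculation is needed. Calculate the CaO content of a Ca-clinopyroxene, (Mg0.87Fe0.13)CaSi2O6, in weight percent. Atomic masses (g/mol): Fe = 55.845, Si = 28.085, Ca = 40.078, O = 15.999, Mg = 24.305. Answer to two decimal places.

25.41 wt%

M((Mg0.87Fe0.13)CaSi2O6) = 220.647 g/mol; M(CaO) = 56.077 g/mol.
Moles CaO per formula unit = 1 Ca ÷ 1 = 1.0000.
CaO fraction = (1.0000 × 56.077) / 220.647 = 56.077/220.647 = 0.2541.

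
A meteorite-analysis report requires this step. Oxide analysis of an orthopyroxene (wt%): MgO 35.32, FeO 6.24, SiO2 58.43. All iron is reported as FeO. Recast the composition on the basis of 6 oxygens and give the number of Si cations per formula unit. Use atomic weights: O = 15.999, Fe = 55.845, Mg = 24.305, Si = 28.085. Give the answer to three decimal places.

2.006 Si apfu

35.32 wt% MgO ÷ 40.304 g/mol = 0.87634 mol, giving 0.87634 Mg and 0.87634 O.
6.24 wt% FeO ÷ 71.844 g/mol = 0.08685 mol, giving 0.08685 Fe and 0.08685 O.
58.43 wt% SiO2 ÷ 60.083 g/mol = 0.97249 mol, giving 0.97249 Si and 1.94498 O.
Oxygen sums to 2.90817; scaling by 6/2.90817 = 2.06315 puts the formula on 6 O.
Si: 0.97249 × 2.06315 = 2.006 atoms per formula unit.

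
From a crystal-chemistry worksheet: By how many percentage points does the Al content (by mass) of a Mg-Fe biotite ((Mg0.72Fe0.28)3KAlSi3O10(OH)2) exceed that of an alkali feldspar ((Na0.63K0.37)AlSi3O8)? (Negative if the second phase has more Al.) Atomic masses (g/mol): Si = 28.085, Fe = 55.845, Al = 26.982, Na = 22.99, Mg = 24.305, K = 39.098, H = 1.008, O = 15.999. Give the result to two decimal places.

-3.98 percentage points

M((Mg0.72Fe0.28)3KAlSi3O10(OH)2) = 443.748 g/mol, so wt% Al = 26.982/443.748 × 100 = 6.08%.
M((Na0.63K0.37)AlSi3O8) = 268.179 g/mol, so wt% Al = 26.982/268.179 × 100 = 10.06%.
6.08 − 10.06 = -3.98 pp.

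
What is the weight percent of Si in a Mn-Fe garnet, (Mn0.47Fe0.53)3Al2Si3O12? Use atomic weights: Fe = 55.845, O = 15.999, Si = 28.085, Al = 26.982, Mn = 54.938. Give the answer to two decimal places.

16.97 weight percent

Molar mass of (Mn0.47Fe0.53)3Al2Si3O12: 1.41·54.938 + 1.59·55.845 + 2·26.982 + 3·28.085 + 12·15.999 = 496.463 g/mol.
Mass of Si per formula unit: 3 × 28.085 = 84.255 g.
Weight fraction Si = 84.255 / 496.463 = 0.1697.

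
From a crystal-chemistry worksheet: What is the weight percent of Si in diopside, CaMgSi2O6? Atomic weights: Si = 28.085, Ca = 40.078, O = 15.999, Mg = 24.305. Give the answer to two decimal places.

Molar mass of CaMgSi2O6: 1·40.078 + 1·24.305 + 2·28.085 + 6·15.999 = 216.547 g/mol.
Mass of Si per formula unit: 2 × 28.085 = 56.170 g.
Weight fraction Si = 56.170 / 216.547 = 0.2594.

25.94 mass %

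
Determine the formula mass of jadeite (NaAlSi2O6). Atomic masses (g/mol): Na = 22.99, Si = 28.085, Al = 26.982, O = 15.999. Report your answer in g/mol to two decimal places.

202.14 g/mol

M = 1(22.99) + 1(26.982) + 2(28.085) + 6(15.999)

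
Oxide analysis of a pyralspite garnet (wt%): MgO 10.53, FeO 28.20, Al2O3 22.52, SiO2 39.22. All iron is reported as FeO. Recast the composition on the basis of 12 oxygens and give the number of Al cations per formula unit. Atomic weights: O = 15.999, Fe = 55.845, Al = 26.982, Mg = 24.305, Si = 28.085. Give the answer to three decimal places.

MgO (M=40.304): mol = 0.26126; Mg = 0.26126, O = 0.26126.
FeO (M=71.844): mol = 0.39252; Fe = 0.39252, O = 0.39252.
Al2O3 (M=101.961): mol = 0.22087; Al = 0.44174, O = 0.66261.
SiO2 (M=60.083): mol = 0.65276; Si = 0.65276, O = 1.30552.
ΣO = 2.62191; factor = 12/ΣO = 4.57682.
Al apfu = 0.44174 × 4.57682 = 2.022.

2.022 Al apfu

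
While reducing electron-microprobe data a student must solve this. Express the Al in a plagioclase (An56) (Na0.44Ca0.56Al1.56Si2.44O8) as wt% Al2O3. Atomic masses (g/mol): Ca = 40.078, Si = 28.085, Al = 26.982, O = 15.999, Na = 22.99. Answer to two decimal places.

Molar mass of Na0.44Ca0.56Al1.56Si2.44O8 = 0.44*22.99 + 0.56*40.078 + 1.56*26.982 + 2.44*28.085 + 8*15.999 = 271.171 g/mol.
Each formula unit contains 1.56 Al, equivalent to 1.56/2 = 0.7800 mol Al2O3.
M(Al2O3) = 2×26.982 + 3×15.999 = 101.961 g/mol.
Mass of Al2O3 per formula unit = 0.7800 × 101.961 = 79.530 g.
Al2O3 wt% = 79.530 / 271.171 × 100 = 29.33%.

29.33 wt%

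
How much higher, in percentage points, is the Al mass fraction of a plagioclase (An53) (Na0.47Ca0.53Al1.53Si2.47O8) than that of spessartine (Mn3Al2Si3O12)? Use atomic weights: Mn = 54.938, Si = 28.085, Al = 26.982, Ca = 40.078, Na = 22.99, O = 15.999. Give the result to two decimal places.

First mineral: 41.282 g Al in 270.691 g formula = 15.25 wt% Al.
Second mineral: 53.964 g Al in 495.021 g formula = 10.90 wt% Al.
15.25% − 10.90% gives a difference of 4.35 percentage points.

4.35 percentage points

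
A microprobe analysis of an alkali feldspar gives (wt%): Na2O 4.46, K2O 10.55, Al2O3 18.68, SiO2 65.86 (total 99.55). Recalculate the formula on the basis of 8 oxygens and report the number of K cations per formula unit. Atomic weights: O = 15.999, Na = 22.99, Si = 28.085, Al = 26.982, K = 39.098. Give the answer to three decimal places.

0.612 K apfu

Na2O (M=61.979): mol = 0.07196; Na = 0.14392, O = 0.07196.
K2O (M=94.195): mol = 0.11200; K = 0.22400, O = 0.11200.
Al2O3 (M=101.961): mol = 0.18321; Al = 0.36642, O = 0.54963.
SiO2 (M=60.083): mol = 1.09615; Si = 1.09615, O = 2.19230.
ΣO = 2.92589; factor = 8/ΣO = 2.73421.
K apfu = 0.22400 × 2.73421 = 0.612.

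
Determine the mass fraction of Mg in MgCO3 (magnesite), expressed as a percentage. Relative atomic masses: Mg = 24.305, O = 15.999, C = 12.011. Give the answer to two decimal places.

Molar mass of MgCO3: 1×24.305 + 1×12.011 + 3×15.999 = 84.313 g/mol.
Mass of Mg per formula unit: 1 × 24.305 = 24.305 g.
Weight fraction Mg = 24.305 / 84.313 = 0.2883.

28.83 weight percent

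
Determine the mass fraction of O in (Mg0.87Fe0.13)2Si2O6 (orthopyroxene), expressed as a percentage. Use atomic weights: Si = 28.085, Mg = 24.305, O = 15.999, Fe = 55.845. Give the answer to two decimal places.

45.94 weight percent

M((Mg0.87Fe0.13)2Si2O6) = 208.974 g/mol.
O contributes 6 × 15.999 = 95.994 g per mole.
95.994/208.974 = 0.4594 → 45.94%.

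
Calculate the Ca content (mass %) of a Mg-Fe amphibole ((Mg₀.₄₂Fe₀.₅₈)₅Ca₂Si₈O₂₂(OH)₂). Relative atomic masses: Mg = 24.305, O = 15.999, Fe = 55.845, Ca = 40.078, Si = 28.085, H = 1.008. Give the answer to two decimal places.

Formula mass = 2.10·24.305 + 2.90·55.845 + 2·40.078 + 8·28.085 + 24·15.999 + 2·1.008 = 903.819 g/mol, of which 80.156 g is Ca.
So Ca makes up 80.156/903.819 = 0.0887 of the mass, i.e. 8.87%.

8.87 mass %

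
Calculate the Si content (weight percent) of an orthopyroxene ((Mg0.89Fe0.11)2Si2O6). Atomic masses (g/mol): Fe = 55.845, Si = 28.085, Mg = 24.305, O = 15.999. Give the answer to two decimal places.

27.04 weight percent

Molar mass of (Mg0.89Fe0.11)2Si2O6: 1.78*24.305 + 0.22*55.845 + 2*28.085 + 6*15.999 = 207.713 g/mol.
Mass of Si per formula unit: 2 × 28.085 = 56.170 g.
Weight fraction Si = 56.170 / 207.713 = 0.2704.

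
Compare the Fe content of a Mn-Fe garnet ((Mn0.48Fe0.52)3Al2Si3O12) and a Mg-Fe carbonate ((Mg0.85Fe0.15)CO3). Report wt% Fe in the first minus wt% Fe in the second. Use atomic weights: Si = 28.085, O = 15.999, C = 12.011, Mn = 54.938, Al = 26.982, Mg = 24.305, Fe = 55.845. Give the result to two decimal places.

8.14 percentage points

M((Mn0.48Fe0.52)3Al2Si3O12) = 496.436 g/mol, so wt% Fe = 87.118/496.436 × 100 = 17.55%.
M((Mg0.85Fe0.15)CO3) = 89.044 g/mol, so wt% Fe = 8.377/89.044 × 100 = 9.41%.
17.55 − 9.41 = 8.14 pp.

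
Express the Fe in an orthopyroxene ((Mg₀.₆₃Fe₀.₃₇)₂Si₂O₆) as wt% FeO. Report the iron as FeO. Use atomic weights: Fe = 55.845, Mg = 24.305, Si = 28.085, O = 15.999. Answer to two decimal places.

Formula mass = 224.114 g/mol.
0.74 Fe → 0.7400 mol FeO per formula unit; M(FeO) = 71.844, so FeO mass = 53.165 g.
53.165/224.114 × 100 = 23.72 wt%.

23.72 wt%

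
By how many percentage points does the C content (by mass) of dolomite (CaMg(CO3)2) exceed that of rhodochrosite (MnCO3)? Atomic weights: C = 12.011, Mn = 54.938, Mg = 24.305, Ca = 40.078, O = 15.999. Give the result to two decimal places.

First mineral: 24.022 g C in 184.399 g formula = 13.03 wt% C.
Second mineral: 12.011 g C in 114.946 g formula = 10.45 wt% C.
13.03% − 10.45% gives a difference of 2.58 percentage points.

2.58 percentage points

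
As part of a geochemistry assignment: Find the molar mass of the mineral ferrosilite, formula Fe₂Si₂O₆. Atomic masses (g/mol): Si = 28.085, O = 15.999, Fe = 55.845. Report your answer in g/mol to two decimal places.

The formula mass is the sum 2·55.845 + 2·28.085 + 6·15.999.

263.85 g/mol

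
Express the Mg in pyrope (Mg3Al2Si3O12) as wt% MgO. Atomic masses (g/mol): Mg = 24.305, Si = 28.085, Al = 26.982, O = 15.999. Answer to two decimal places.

29.99 wt%

Formula mass = 403.122 g/mol.
3 Mg → 3.0000 mol MgO per formula unit; M(MgO) = 40.304, so MgO mass = 120.912 g.
120.912/403.122 × 100 = 29.99 wt%.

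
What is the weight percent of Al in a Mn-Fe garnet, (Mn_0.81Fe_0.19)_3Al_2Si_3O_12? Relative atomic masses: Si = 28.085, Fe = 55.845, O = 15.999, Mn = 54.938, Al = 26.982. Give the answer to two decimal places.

10.89 weight percent

M((Mn_0.81Fe_0.19)_3Al_2Si_3O_12) = 495.538 g/mol.
Al contributes 2 × 26.982 = 53.964 g per mole.
53.964/495.538 = 0.1089 → 10.89%.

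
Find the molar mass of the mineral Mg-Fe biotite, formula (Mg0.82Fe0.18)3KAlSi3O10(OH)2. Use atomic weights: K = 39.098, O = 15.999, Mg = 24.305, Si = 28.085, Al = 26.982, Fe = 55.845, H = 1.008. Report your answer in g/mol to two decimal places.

M = 2.46×24.305 + 0.54×55.845 + 1×39.098 + 1×26.982 + 3×28.085 + 12×15.999 + 2×1.008

434.29 g/mol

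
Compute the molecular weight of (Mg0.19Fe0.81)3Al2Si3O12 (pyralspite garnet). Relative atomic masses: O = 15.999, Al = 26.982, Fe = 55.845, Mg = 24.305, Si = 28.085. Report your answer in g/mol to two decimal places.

479.76 g/mol

The formula mass is the sum 0.57(24.305) + 2.43(55.845) + 2(26.982) + 3(28.085) + 12(15.999).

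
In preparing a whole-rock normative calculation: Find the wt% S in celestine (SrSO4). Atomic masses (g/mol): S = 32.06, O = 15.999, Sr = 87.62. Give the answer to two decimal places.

Molar mass of SrSO4: 1×87.62 + 1×32.06 + 4×15.999 = 183.676 g/mol.
Mass of S per formula unit: 1 × 32.06 = 32.060 g.
Weight fraction S = 32.060 / 183.676 = 0.1745.

17.45 weight percent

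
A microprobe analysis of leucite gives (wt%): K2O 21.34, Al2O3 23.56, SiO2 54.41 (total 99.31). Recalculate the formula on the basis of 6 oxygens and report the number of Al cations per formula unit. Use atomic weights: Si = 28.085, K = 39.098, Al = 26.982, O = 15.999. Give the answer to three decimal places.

21.34 wt% K2O ÷ 94.195 g/mol = 0.22655 mol, giving 0.45310 K and 0.22655 O.
23.56 wt% Al2O3 ÷ 101.961 g/mol = 0.23107 mol, giving 0.46214 Al and 0.69321 O.
54.41 wt% SiO2 ÷ 60.083 g/mol = 0.90558 mol, giving 0.90558 Si and 1.81116 O.
Oxygen sums to 2.73092; scaling by 6/2.73092 = 2.19706 puts the formula on 6 O.
Al: 0.46214 × 2.19706 = 1.015 atoms per formula unit.

1.015 Al apfu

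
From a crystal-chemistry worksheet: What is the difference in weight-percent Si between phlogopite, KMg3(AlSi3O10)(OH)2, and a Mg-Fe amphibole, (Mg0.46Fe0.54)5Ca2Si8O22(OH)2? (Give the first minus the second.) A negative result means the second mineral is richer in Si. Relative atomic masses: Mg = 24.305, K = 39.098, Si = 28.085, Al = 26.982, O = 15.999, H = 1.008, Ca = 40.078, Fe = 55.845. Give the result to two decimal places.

M(KMg3(AlSi3O10)(OH)2) = 417.254 g/mol, so wt% Si = 84.255/417.254 × 100 = 20.19%.
M((Mg0.46Fe0.54)5Ca2Si8O22(OH)2) = 897.511 g/mol, so wt% Si = 224.680/897.511 × 100 = 25.03%.
20.19 − 25.03 = -4.84 pp.

-4.84 percentage points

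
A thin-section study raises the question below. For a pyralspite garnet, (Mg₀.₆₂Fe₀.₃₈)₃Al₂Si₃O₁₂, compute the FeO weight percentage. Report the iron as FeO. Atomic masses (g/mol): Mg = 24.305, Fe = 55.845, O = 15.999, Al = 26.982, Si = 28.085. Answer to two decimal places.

18.65 wt%

M((Mg₀.₆₂Fe₀.₃₈)₃Al₂Si₃O₁₂) = 439.078 g/mol; M(FeO) = 71.844 g/mol.
Moles FeO per formula unit = 1.14 Fe ÷ 1 = 1.1400.
FeO fraction = (1.1400 × 71.844) / 439.078 = 81.902/439.078 = 0.1865.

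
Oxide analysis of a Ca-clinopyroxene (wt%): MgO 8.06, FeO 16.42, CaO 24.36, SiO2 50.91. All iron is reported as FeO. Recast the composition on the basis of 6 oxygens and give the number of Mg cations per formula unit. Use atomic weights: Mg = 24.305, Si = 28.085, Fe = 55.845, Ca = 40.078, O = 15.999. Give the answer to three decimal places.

0.469 Mg apfu

MgO (M=40.304): mol = 0.19998; Mg = 0.19998, O = 0.19998.
FeO (M=71.844): mol = 0.22855; Fe = 0.22855, O = 0.22855.
CaO (M=56.077): mol = 0.43440; Ca = 0.43440, O = 0.43440.
SiO2 (M=60.083): mol = 0.84733; Si = 0.84733, O = 1.69466.
ΣO = 2.55759; factor = 6/ΣO = 2.34596.
Mg apfu = 0.19998 × 2.34596 = 0.469.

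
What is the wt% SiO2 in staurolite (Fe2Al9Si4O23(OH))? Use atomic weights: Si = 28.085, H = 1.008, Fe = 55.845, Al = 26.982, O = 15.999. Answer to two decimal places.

28.21 wt%

Molar mass of Fe2Al9Si4O23(OH) = 2·55.845 + 9·26.982 + 4·28.085 + 24·15.999 + 1·1.008 = 851.852 g/mol.
Each formula unit contains 4 Si, equivalent to 4/1 = 4.0000 mol SiO2.
M(SiO2) = 1×28.085 + 2×15.999 = 60.083 g/mol.
Mass of SiO2 per formula unit = 4.0000 × 60.083 = 240.332 g.
SiO2 wt% = 240.332 / 851.852 × 100 = 28.21%.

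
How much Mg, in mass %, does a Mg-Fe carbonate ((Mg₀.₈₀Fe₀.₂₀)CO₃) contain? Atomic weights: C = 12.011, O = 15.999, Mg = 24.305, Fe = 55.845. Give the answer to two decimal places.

21.46 mass %

M((Mg₀.₈₀Fe₀.₂₀)CO₃) = 90.621 g/mol.
Mg contributes 0.80 × 24.305 = 19.444 g per mole.
19.444/90.621 = 0.2146 → 21.46%.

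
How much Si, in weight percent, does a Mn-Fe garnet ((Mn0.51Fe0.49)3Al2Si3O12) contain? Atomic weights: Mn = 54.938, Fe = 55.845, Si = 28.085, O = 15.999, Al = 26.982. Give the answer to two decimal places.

M((Mn0.51Fe0.49)3Al2Si3O12) = 496.354 g/mol.
Si contributes 3 × 28.085 = 84.255 g per mole.
84.255/496.354 = 0.1697 → 16.97%.

16.97 weight percent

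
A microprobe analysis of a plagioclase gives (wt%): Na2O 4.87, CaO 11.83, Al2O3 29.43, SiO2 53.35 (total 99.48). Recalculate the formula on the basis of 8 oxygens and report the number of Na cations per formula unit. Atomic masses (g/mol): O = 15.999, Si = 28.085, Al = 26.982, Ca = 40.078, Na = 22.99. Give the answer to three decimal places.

Na2O (M=61.979): mol = 0.07858; Na = 0.15716, O = 0.07858.
CaO (M=56.077): mol = 0.21096; Ca = 0.21096, O = 0.21096.
Al2O3 (M=101.961): mol = 0.28864; Al = 0.57728, O = 0.86592.
SiO2 (M=60.083): mol = 0.88794; Si = 0.88794, O = 1.77588.
ΣO = 2.93134; factor = 8/ΣO = 2.72913.
Na apfu = 0.15716 × 2.72913 = 0.429.

0.429 Na apfu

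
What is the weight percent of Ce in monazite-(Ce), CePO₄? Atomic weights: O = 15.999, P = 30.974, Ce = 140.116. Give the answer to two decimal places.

59.60 wt%

Formula mass = 1×140.116 + 1×30.974 + 4×15.999 = 235.086 g/mol, of which 140.116 g is Ce.
So Ce makes up 140.116/235.086 = 0.5960 of the mass, i.e. 59.60%.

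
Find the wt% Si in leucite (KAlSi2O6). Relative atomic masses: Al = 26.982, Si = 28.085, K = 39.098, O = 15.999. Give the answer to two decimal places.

Molar mass of KAlSi2O6: 1×39.098 + 1×26.982 + 2×28.085 + 6×15.999 = 218.244 g/mol.
Mass of Si per formula unit: 2 × 28.085 = 56.170 g.
Weight fraction Si = 56.170 / 218.244 = 0.2574.

25.74 wt%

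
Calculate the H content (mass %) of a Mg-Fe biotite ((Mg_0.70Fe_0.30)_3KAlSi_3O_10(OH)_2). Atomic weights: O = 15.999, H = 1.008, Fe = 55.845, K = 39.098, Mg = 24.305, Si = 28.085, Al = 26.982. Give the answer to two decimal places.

M((Mg_0.70Fe_0.30)_3KAlSi_3O_10(OH)_2) = 445.640 g/mol.
H contributes 2 × 1.008 = 2.016 g per mole.
2.016/445.640 = 0.0045 → 0.45%.

0.45 mass %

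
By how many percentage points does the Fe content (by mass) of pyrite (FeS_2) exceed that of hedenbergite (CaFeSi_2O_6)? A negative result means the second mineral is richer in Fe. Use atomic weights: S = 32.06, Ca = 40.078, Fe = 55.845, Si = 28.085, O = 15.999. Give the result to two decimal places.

24.04 percentage points

M(FeS_2) = 119.965 g/mol, so wt% Fe = 55.845/119.965 × 100 = 46.55%.
M(CaFeSi_2O_6) = 248.087 g/mol, so wt% Fe = 55.845/248.087 × 100 = 22.51%.
46.55 − 22.51 = 24.04 pp.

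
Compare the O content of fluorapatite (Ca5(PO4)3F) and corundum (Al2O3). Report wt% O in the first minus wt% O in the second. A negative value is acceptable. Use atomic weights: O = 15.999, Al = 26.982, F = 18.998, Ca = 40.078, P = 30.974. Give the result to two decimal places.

O in Ca5(PO4)3F: molar mass 504.298 g/mol; 12×15.999 = 191.988 g → 38.07 wt%.
O in Al2O3: molar mass 101.961 g/mol; 3×15.999 = 47.997 g → 47.07 wt%.
Difference = 38.07 − 47.07 = -9.00 percentage points.

-9.00 percentage points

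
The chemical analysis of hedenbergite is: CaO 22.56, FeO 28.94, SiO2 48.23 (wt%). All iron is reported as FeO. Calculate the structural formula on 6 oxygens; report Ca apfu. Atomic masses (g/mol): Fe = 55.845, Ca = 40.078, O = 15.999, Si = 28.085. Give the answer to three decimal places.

CaO: 22.56/56.077 = 0.40230 mol → 0.40230 mol Ca, 0.40230 mol O.
FeO: 28.94/71.844 = 0.40282 mol → 0.40282 mol Fe, 0.40282 mol O.
SiO2: 48.23/60.083 = 0.80272 mol → 0.80272 mol Si, 1.60544 mol O.
Total oxygen = 2.41056 mol. Normalization factor = 6/2.41056 = 2.48905.
Ca per 6 O = 0.40230 × 2.48905 = 1.001.

1.001 Ca apfu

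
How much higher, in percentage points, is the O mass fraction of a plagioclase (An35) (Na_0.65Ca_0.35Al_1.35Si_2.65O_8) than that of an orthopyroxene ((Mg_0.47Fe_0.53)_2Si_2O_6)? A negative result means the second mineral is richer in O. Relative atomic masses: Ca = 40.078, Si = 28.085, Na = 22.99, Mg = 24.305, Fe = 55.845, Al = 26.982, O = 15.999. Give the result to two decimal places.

6.80 percentage points

M(Na_0.65Ca_0.35Al_1.35Si_2.65O_8) = 267.814 g/mol, so wt% O = 127.992/267.814 × 100 = 47.79%.
M((Mg_0.47Fe_0.53)_2Si_2O_6) = 234.206 g/mol, so wt% O = 95.994/234.206 × 100 = 40.99%.
47.79 − 40.99 = 6.80 pp.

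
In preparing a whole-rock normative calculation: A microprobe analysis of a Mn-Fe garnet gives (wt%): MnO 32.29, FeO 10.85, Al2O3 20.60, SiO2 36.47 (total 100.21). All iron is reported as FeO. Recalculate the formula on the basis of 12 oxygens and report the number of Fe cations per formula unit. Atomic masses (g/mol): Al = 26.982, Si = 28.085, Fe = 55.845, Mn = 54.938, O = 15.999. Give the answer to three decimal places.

32.29 wt% MnO ÷ 70.937 g/mol = 0.45519 mol, giving 0.45519 Mn and 0.45519 O.
10.85 wt% FeO ÷ 71.844 g/mol = 0.15102 mol, giving 0.15102 Fe and 0.15102 O.
20.60 wt% Al2O3 ÷ 101.961 g/mol = 0.20204 mol, giving 0.40408 Al and 0.60612 O.
36.47 wt% SiO2 ÷ 60.083 g/mol = 0.60699 mol, giving 0.60699 Si and 1.21398 O.
Oxygen sums to 2.42631; scaling by 12/2.42631 = 4.94578 puts the formula on 12 O.
Fe: 0.15102 × 4.94578 = 0.747 atoms per formula unit.

0.747 Fe apfu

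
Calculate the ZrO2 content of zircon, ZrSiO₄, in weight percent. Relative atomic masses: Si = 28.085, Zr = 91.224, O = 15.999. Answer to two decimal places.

Molar mass of ZrSiO₄ = 1×91.224 + 1×28.085 + 4×15.999 = 183.305 g/mol.
Each formula unit contains 1 Zr, equivalent to 1/1 = 1.0000 mol ZrO2.
M(ZrO2) = 1×91.224 + 2×15.999 = 123.222 g/mol.
Mass of ZrO2 per formula unit = 1.0000 × 123.222 = 123.222 g.
ZrO2 wt% = 123.222 / 183.305 × 100 = 67.22%.

67.22 wt%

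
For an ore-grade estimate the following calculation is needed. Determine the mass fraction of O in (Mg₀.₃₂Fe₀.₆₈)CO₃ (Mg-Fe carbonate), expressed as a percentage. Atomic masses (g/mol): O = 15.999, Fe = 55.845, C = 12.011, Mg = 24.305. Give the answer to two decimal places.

45.38 mass %

Molar mass of (Mg₀.₃₂Fe₀.₆₈)CO₃: 0.32*24.305 + 0.68*55.845 + 1*12.011 + 3*15.999 = 105.760 g/mol.
Mass of O per formula unit: 3 × 15.999 = 47.997 g.
Weight fraction O = 47.997 / 105.760 = 0.4538.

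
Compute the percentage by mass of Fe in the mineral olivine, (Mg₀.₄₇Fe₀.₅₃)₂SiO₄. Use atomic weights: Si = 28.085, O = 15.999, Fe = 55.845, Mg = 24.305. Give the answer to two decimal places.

Molar mass of (Mg₀.₄₇Fe₀.₅₃)₂SiO₄: 0.94*24.305 + 1.06*55.845 + 1*28.085 + 4*15.999 = 174.123 g/mol.
Mass of Fe per formula unit: 1.06 × 55.845 = 59.196 g.
Weight fraction Fe = 59.196 / 174.123 = 0.3400.

34.00 mass %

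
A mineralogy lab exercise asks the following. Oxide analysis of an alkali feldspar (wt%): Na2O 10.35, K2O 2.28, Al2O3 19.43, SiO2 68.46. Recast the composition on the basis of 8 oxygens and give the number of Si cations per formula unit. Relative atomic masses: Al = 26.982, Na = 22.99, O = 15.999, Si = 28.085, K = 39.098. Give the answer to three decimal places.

2.997 Si apfu

10.35 wt% Na2O ÷ 61.979 g/mol = 0.16699 mol, giving 0.33398 Na and 0.16699 O.
2.28 wt% K2O ÷ 94.195 g/mol = 0.02421 mol, giving 0.04842 K and 0.02421 O.
19.43 wt% Al2O3 ÷ 101.961 g/mol = 0.19056 mol, giving 0.38112 Al and 0.57168 O.
68.46 wt% SiO2 ÷ 60.083 g/mol = 1.13942 mol, giving 1.13942 Si and 2.27884 O.
Oxygen sums to 3.04172; scaling by 8/3.04172 = 2.63009 puts the formula on 8 O.
Si: 1.13942 × 2.63009 = 2.997 atoms per formula unit.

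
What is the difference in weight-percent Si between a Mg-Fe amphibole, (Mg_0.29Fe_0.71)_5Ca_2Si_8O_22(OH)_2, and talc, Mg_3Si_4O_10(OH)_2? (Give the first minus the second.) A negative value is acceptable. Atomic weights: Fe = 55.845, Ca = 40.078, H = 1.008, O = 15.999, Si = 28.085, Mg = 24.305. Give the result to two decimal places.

-5.31 percentage points

M((Mg_0.29Fe_0.71)_5Ca_2Si_8O_22(OH)_2) = 924.320 g/mol, so wt% Si = 224.680/924.320 × 100 = 24.31%.
M(Mg_3Si_4O_10(OH)_2) = 379.259 g/mol, so wt% Si = 112.340/379.259 × 100 = 29.62%.
24.31 − 29.62 = -5.31 pp.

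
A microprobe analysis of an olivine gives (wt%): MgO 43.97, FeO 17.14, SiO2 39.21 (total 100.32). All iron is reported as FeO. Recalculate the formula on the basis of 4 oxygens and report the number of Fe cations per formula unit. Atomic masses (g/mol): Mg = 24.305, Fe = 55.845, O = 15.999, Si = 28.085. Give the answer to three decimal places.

MgO: 43.97/40.304 = 1.09096 mol → 1.09096 mol Mg, 1.09096 mol O.
FeO: 17.14/71.844 = 0.23857 mol → 0.23857 mol Fe, 0.23857 mol O.
SiO2: 39.21/60.083 = 0.65260 mol → 0.65260 mol Si, 1.30520 mol O.
Total oxygen = 2.63473 mol. Normalization factor = 4/2.63473 = 1.51818.
Fe per 4 O = 0.23857 × 1.51818 = 0.362.

0.362 Fe apfu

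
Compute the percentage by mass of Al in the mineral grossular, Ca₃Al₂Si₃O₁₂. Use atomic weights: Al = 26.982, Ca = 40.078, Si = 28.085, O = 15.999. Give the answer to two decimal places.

11.98 mass %

Molar mass of Ca₃Al₂Si₃O₁₂: 3·40.078 + 2·26.982 + 3·28.085 + 12·15.999 = 450.441 g/mol.
Mass of Al per formula unit: 2 × 26.982 = 53.964 g.
Weight fraction Al = 53.964 / 450.441 = 0.1198.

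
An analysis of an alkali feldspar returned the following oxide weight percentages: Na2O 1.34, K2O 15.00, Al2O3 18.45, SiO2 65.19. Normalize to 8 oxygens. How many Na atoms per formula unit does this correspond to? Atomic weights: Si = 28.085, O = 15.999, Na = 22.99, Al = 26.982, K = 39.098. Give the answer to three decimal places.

Na2O: 1.34/61.979 = 0.02162 mol → 0.04324 mol Na, 0.02162 mol O.
K2O: 15.00/94.195 = 0.15924 mol → 0.31848 mol K, 0.15924 mol O.
Al2O3: 18.45/101.961 = 0.18095 mol → 0.36190 mol Al, 0.54285 mol O.
SiO2: 65.19/60.083 = 1.08500 mol → 1.08500 mol Si, 2.17000 mol O.
Total oxygen = 2.89371 mol. Normalization factor = 8/2.89371 = 2.76462.
Na per 8 O = 0.04324 × 2.76462 = 0.120.

0.120 Na apfu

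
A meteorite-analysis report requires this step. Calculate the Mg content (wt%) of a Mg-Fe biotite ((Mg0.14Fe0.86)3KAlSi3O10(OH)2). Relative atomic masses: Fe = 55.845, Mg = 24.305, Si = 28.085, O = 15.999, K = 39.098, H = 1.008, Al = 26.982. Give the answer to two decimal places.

2.05 wt%

M((Mg0.14Fe0.86)3KAlSi3O10(OH)2) = 498.627 g/mol.
Mg contributes 0.42 × 24.305 = 10.208 g per mole.
10.208/498.627 = 0.0205 → 2.05%.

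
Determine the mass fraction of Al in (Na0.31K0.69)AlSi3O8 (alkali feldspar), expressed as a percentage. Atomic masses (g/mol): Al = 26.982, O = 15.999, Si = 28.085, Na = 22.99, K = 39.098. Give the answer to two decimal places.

M((Na0.31K0.69)AlSi3O8) = 273.334 g/mol.
Al contributes 1 × 26.982 = 26.982 g per mole.
26.982/273.334 = 0.0987 → 9.87%.

9.87 weight percent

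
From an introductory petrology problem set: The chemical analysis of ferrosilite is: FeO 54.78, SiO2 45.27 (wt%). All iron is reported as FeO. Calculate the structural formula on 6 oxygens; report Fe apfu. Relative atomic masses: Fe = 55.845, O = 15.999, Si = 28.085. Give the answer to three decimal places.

54.78 wt% FeO ÷ 71.844 g/mol = 0.76249 mol, giving 0.76249 Fe and 0.76249 O.
45.27 wt% SiO2 ÷ 60.083 g/mol = 0.75346 mol, giving 0.75346 Si and 1.50692 O.
Oxygen sums to 2.26941; scaling by 6/2.26941 = 2.64386 puts the formula on 6 O.
Fe: 0.76249 × 2.64386 = 2.016 atoms per formula unit.

2.016 Fe apfu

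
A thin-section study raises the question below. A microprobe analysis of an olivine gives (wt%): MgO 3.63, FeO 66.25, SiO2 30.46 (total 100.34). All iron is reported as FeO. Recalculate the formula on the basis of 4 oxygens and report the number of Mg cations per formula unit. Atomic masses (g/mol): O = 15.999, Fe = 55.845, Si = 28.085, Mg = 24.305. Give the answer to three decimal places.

0.178 Mg apfu

MgO (M=40.304): mol = 0.09007; Mg = 0.09007, O = 0.09007.
FeO (M=71.844): mol = 0.92214; Fe = 0.92214, O = 0.92214.
SiO2 (M=60.083): mol = 0.50697; Si = 0.50697, O = 1.01394.
ΣO = 2.02615; factor = 4/ΣO = 1.97419.
Mg apfu = 0.09007 × 1.97419 = 0.178.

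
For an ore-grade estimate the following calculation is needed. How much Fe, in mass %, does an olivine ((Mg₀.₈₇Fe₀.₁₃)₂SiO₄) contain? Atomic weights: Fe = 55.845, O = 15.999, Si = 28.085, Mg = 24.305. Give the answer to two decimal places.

M((Mg₀.₈₇Fe₀.₁₃)₂SiO₄) = 148.891 g/mol.
Fe contributes 0.26 × 55.845 = 14.520 g per mole.
14.520/148.891 = 0.0975 → 9.75%.

9.75 mass %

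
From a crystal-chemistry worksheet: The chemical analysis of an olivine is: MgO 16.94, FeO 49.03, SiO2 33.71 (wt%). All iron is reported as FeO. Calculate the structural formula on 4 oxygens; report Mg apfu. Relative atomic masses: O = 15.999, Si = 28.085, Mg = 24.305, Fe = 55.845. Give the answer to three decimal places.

0.756 Mg apfu

MgO: 16.94/40.304 = 0.42031 mol → 0.42031 mol Mg, 0.42031 mol O.
FeO: 49.03/71.844 = 0.68245 mol → 0.68245 mol Fe, 0.68245 mol O.
SiO2: 33.71/60.083 = 0.56106 mol → 0.56106 mol Si, 1.12212 mol O.
Total oxygen = 2.22488 mol. Normalization factor = 4/2.22488 = 1.79785.
Mg per 4 O = 0.42031 × 1.79785 = 0.756.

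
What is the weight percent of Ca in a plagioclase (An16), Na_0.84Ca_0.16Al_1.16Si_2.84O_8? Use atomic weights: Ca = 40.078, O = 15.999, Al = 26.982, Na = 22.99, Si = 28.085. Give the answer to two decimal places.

2.42 weight percent

Molar mass of Na_0.84Ca_0.16Al_1.16Si_2.84O_8: 0.84×22.99 + 0.16×40.078 + 1.16×26.982 + 2.84×28.085 + 8×15.999 = 264.777 g/mol.
Mass of Ca per formula unit: 0.16 × 40.078 = 6.412 g.
Weight fraction Ca = 6.412 / 264.777 = 0.0242.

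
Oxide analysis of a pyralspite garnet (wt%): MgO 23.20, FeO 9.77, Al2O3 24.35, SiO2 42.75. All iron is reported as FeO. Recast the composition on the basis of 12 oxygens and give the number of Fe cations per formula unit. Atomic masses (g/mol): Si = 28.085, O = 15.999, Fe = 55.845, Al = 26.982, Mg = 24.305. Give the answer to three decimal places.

0.572 Fe apfu

MgO: 23.20/40.304 = 0.57563 mol → 0.57563 mol Mg, 0.57563 mol O.
FeO: 9.77/71.844 = 0.13599 mol → 0.13599 mol Fe, 0.13599 mol O.
Al2O3: 24.35/101.961 = 0.23882 mol → 0.47764 mol Al, 0.71646 mol O.
SiO2: 42.75/60.083 = 0.71152 mol → 0.71152 mol Si, 1.42304 mol O.
Total oxygen = 2.85112 mol. Normalization factor = 12/2.85112 = 4.20887.
Fe per 12 O = 0.13599 × 4.20887 = 0.572.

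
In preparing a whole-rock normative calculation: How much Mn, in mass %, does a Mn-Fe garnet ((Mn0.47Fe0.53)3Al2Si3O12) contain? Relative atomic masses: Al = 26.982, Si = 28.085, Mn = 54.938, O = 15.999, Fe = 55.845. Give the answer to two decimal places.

M((Mn0.47Fe0.53)3Al2Si3O12) = 496.463 g/mol.
Mn contributes 1.41 × 54.938 = 77.463 g per mole.
77.463/496.463 = 0.1560 → 15.60%.

15.60 mass %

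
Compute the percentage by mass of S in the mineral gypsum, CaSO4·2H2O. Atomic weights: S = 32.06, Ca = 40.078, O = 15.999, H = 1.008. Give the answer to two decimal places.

18.62 weight percent

M(CaSO4·2H2O) = 172.164 g/mol.
S contributes 1 × 32.06 = 32.060 g per mole.
32.060/172.164 = 0.1862 → 18.62%.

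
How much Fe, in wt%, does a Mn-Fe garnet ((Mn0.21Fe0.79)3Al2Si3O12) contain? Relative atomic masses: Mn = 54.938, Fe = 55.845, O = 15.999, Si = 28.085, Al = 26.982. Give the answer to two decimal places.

M((Mn0.21Fe0.79)3Al2Si3O12) = 497.171 g/mol.
Fe contributes 2.37 × 55.845 = 132.353 g per mole.
132.353/497.171 = 0.2662 → 26.62%.

26.62 wt%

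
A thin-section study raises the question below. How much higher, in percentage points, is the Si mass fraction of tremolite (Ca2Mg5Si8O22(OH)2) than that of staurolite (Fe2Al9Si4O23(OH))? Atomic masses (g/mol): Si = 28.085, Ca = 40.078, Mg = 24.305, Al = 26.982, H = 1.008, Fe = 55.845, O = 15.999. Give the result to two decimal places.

14.47 percentage points

Si in Ca2Mg5Si8O22(OH)2: molar mass 812.353 g/mol; 8×28.085 = 224.680 g → 27.66 wt%.
Si in Fe2Al9Si4O23(OH): molar mass 851.852 g/mol; 4×28.085 = 112.340 g → 13.19 wt%.
Difference = 27.66 − 13.19 = 14.47 percentage points.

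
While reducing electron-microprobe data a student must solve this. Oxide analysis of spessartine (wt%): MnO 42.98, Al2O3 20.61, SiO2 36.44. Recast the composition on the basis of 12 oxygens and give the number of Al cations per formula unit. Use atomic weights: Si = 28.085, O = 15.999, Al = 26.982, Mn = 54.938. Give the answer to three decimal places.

2.000 Al apfu

MnO (M=70.937): mol = 0.60589; Mn = 0.60589, O = 0.60589.
Al2O3 (M=101.961): mol = 0.20214; Al = 0.40428, O = 0.60642.
SiO2 (M=60.083): mol = 0.60649; Si = 0.60649, O = 1.21298.
ΣO = 2.42529; factor = 12/ΣO = 4.94786.
Al apfu = 0.40428 × 4.94786 = 2.000.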